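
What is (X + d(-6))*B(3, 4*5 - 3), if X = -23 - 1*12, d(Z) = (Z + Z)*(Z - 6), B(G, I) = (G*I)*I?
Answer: 94503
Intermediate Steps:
B(G, I) = G*I²
d(Z) = 2*Z*(-6 + Z) (d(Z) = (2*Z)*(-6 + Z) = 2*Z*(-6 + Z))
X = -35 (X = -23 - 12 = -35)
(X + d(-6))*B(3, 4*5 - 3) = (-35 + 2*(-6)*(-6 - 6))*(3*(4*5 - 3)²) = (-35 + 2*(-6)*(-12))*(3*(20 - 3)²) = (-35 + 144)*(3*17²) = 109*(3*289) = 109*867 = 94503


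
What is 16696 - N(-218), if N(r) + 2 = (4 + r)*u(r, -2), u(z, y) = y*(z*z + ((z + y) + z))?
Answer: -20136110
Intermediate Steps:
u(z, y) = y*(y + z² + 2*z) (u(z, y) = y*(z² + ((y + z) + z)) = y*(z² + (y + 2*z)) = y*(y + z² + 2*z))
N(r) = -2 + (4 + r)*(4 - 4*r - 2*r²) (N(r) = -2 + (4 + r)*(-2*(-2 + r² + 2*r)) = -2 + (4 + r)*(4 - 4*r - 2*r²))
16696 - N(-218) = 16696 - (14 - 12*(-218) - 12*(-218)² - 2*(-218)³) = 16696 - (14 + 2616 - 12*47524 - 2*(-10360232)) = 16696 - (14 + 2616 - 570288 + 20720464) = 16696 - 1*20152806 = 16696 - 20152806 = -20136110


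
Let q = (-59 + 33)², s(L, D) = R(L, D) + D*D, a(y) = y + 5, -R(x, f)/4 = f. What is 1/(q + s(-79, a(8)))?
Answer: 1/793 ≈ 0.0012610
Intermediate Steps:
R(x, f) = -4*f
a(y) = 5 + y
s(L, D) = D² - 4*D (s(L, D) = -4*D + D*D = -4*D + D² = D² - 4*D)
q = 676 (q = (-26)² = 676)
1/(q + s(-79, a(8))) = 1/(676 + (5 + 8)*(-4 + (5 + 8))) = 1/(676 + 13*(-4 + 13)) = 1/(676 + 13*9) = 1/(676 + 117) = 1/793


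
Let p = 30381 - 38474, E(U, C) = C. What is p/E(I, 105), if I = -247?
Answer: -8093/105 ≈ -77.076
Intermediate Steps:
p = -8093
p/E(I, 105) = -8093/105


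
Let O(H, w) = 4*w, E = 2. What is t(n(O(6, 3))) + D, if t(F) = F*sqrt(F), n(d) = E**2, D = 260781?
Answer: 260789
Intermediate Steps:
n(d) = 4 (n(d) = 2**2 = 4)
t(F) = F**(3/2)
t(n(O(6, 3))) + D = 4**(3/2) + 260781 = 8 + 260781 = 260789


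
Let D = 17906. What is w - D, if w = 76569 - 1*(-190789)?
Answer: 249452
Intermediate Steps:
w = 267358 (w = 76569 + 190789 = 267358)
w - D = 267358 - 1*17906 = 267358 - 17906 = 249452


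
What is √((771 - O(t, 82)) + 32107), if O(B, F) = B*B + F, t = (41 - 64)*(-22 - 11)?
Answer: 3*I*√60365 ≈ 737.08*I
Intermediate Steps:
t = 759 (t = -23*(-33) = 759)
O(B, F) = F + B² (O(B, F) = B² + F = F + B²)
√((771 - O(t, 82)) + 32107) = √((771 - (82 + 759²)) + 32107) = √((771 - (82 + 576081)) + 32107) = √((771 - 1*576163) + 32107) = √((771 - 576163) + 32107) = √(-575392 + 32107) = √(-543285) = 3*I*√60365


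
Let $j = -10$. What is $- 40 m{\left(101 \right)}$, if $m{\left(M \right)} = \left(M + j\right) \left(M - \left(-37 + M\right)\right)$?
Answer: $-134680$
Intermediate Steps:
$m{\left(M \right)} = -370 + 37 M$ ($m{\left(M \right)} = \left(M - 10\right) \left(M - \left(-37 + M\right)\right) = \left(-10 + M\right) 37 = -370 + 37 M$)
$- 40 m{\left(101 \right)} = - 40 \left(-370 + 37 \cdot 101\right) = - 40 \left(-370 + 3737\right) = \left(-40\right) 3367 = -134680$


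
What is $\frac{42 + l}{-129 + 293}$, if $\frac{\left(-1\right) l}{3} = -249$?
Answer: $\frac{789}{164} \approx 4.811$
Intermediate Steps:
$l = 747$ ($l = \left(-3\right) \left(-249\right) = 747$)
$\frac{42 + l}{-129 + 293} = \frac{42 + 747}{-129 + 293} = \frac{789}{164}$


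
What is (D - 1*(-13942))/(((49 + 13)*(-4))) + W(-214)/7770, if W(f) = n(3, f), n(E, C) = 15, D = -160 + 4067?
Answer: -4622767/64232 ≈ -71.970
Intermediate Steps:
D = 3907
W(f) = 15
(D - 1*(-13942))/(((49 + 13)*(-4))) + W(-214)/7770 = (3907 - 1*(-13942))/(((49 + 13)*(-4))) + 15/7770 = (3907 + 13942)/((62*(-4))) + 15*(1/7770) = 17849/(-248) + 1/518 = 17849*(-1/248) + 1/518 = -17849/248 + 1/518 = -4622767/64232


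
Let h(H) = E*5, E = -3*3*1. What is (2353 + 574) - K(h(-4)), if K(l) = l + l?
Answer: 3017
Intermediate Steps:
E = -9 (E = -9*1 = -9)
h(H) = -45 (h(H) = -9*5 = -45)
K(l) = 2*l
(2353 + 574) - K(h(-4)) = (2353 + 574) - 2*(-45) = 2927 - 1*(-90) = 2927 + 90 = 3017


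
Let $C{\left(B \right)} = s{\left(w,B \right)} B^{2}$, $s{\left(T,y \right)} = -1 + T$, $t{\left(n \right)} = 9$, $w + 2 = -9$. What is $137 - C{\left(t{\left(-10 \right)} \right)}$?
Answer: $1109$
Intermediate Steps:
$w = -11$ ($w = -2 - 9 = -11$)
$C{\left(B \right)} = - 12 B^{2}$ ($C{\left(B \right)} = \left(-1 - 11\right) B^{2} = - 12 B^{2}$)
$137 - C{\left(t{\left(-10 \right)} \right)} = 137 - - 12 \cdot 9^{2} = 137 - \left(-12\right) 81 = 137 - -972 = 137 + 972 = 1109$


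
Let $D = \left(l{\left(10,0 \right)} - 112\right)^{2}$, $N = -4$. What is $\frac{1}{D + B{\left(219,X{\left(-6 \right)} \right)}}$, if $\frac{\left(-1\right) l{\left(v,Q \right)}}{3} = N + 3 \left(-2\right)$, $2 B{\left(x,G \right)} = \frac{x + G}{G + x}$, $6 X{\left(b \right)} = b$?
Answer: $\frac{2}{13449} \approx 0.00014871$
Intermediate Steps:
$X{\left(b \right)} = \frac{b}{6}$
$B{\left(x,G \right)} = \frac{1}{2}$ ($B{\left(x,G \right)} = \frac{\left(x + G\right) \frac{1}{G + x}}{2} = \frac{\left(G + x\right) \frac{1}{G + x}}{2} = \frac{1}{2} \cdot 1 = \frac{1}{2}$)
$l{\left(v,Q \right)} = 30$ ($l{\left(v,Q \right)} = - 3 \left(-4 + 3 \left(-2\right)\right) = - 3 \left(-4 - 6\right) = \left(-3\right) \left(-10\right) = 30$)
$D = 6724$ ($D = \left(30 - 112\right)^{2} = \left(-82\right)^{2} = 6724$)
$\frac{1}{D + B{\left(219,X{\left(-6 \right)} \right)}} = \frac{1}{6724 + \frac{1}{2}} = \frac{1}{\frac{13449}{2}} = \frac{2}{13449}$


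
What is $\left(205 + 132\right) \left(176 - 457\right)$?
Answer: $-94697$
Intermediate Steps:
$\left(205 + 132\right) \left(176 - 457\right) = 337 \left(-281\right) = -94697$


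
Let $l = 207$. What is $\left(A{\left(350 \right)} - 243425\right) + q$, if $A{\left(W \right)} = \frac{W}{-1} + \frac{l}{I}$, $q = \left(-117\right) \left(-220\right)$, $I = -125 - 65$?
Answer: $- \frac{41426857}{190} \approx -2.1804 \cdot 10^{5}$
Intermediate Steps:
$I = -190$
$q = 25740$
$A{\left(W \right)} = - \frac{207}{190} - W$ ($A{\left(W \right)} = \frac{W}{-1} + \frac{207}{-190} = W \left(-1\right) + 207 \left(- \frac{1}{190}\right) = - W - \frac{207}{190} = - \frac{207}{190} - W$)
$\left(A{\left(350 \right)} - 243425\right) + q = \left(\left(- \frac{207}{190} - 350\right) - 243425\right) + 25740 = \left(- \frac{66707}{190} - 243425\right) + 25740 = - \frac{46317457}{190} + 25740 = - \frac{41426857}{190}$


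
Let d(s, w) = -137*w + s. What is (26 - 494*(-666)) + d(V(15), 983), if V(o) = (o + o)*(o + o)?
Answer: 195259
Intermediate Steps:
V(o) = 4*o² (V(o) = (2*o)*(2*o) = 4*o²)
d(s, w) = s - 137*w
(26 - 494*(-666)) + d(V(15), 983) = (26 - 494*(-666)) + (4*15² - 137*983) = (26 + 329004) + (4*225 - 134671) = 329030 + (900 - 134671) = 329030 - 133771 = 195259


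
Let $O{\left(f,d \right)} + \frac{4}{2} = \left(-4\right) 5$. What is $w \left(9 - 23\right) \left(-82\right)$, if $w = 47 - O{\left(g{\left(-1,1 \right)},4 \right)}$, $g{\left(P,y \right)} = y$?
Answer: $79212$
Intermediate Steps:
$O{\left(f,d \right)} = -22$ ($O{\left(f,d \right)} = -2 - 20 = -22$)
$w = 69$ ($w = 47 - -22 = 47 + 22 = 69$)
$w \left(9 - 23\right) \left(-82\right) = 69 \left(9 - 23\right) \left(-82\right) = 69 \left(-14\right) \left(-82\right) = \left(-966\right) \left(-82\right) = 79212$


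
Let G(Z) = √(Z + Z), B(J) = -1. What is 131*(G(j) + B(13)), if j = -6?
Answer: -131 + 262*I*√3 ≈ -131.0 + 453.8*I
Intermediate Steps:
G(Z) = √2*√Z (G(Z) = √(2*Z) = √2*√Z)
131*(G(j) + B(13)) = 131*(√2*√(-6) - 1) = 131*(√2*(I*√6) - 1) = 131*(2*I*√3 - 1) = 131*(-1 + 2*I*√3) = -131 + 262*I*√3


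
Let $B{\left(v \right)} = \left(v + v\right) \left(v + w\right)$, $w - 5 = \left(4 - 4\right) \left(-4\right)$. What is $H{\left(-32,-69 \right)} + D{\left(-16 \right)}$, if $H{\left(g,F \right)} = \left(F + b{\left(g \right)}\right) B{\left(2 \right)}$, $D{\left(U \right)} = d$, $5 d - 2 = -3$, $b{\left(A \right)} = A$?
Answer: $- \frac{14141}{5} \approx -2828.2$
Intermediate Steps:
$d = - \frac{1}{5}$ ($d = \frac{2}{5} + \frac{1}{5} \left(-3\right) = \frac{2}{5} - \frac{3}{5} = - \frac{1}{5} \approx -0.2$)
$w = 5$ ($w = 5 + \left(4 - 4\right) \left(-4\right) = 5 + 0 \left(-4\right) = 5 + 0 = 5$)
$B{\left(v \right)} = 2 v \left(5 + v\right)$ ($B{\left(v \right)} = \left(v + v\right) \left(v + 5\right) = 2 v \left(5 + v\right)$)
$D{\left(U \right)} = - \frac{1}{5}$
$H{\left(g,F \right)} = 28 F + 28 g$ ($H{\left(g,F \right)} = \left(F + g\right) 2 \cdot 2 \left(5 + 2\right) = \left(F + g\right) 2 \cdot 2 \cdot 7 = \left(F + g\right) 28 = 28 F + 28 g$)
$H{\left(-32,-69 \right)} + D{\left(-16 \right)} = \left(28 \left(-69\right) + 28 \left(-32\right)\right) - \frac{1}{5} = \left(-1932 - 896\right) - \frac{1}{5} = -2828 - \frac{1}{5} = - \frac{14141}{5}$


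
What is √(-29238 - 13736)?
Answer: I*√42974 ≈ 207.3*I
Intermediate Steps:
√(-29238 - 13736) = √(-42974) = I*√42974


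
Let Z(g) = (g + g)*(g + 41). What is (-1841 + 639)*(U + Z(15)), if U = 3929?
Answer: -6742018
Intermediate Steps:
Z(g) = 2*g*(41 + g) (Z(g) = (2*g)*(41 + g) = 2*g*(41 + g))
(-1841 + 639)*(U + Z(15)) = (-1841 + 639)*(3929 + 2*15*(41 + 15)) = -1202*(3929 + 2*15*56) = -1202*(3929 + 1680) = -1202*5609 = -6742018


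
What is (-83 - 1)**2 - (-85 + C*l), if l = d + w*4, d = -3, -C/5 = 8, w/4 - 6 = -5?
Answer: 7661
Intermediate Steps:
w = 4 (w = 24 + 4*(-5) = 24 - 20 = 4)
C = -40 (C = -5*8 = -40)
l = 13 (l = -3 + 4*4 = -3 + 16 = 13)
(-83 - 1)**2 - (-85 + C*l) = (-83 - 1)**2 - (-85 - 40*13) = (-84)**2 - (-85 - 520) = 7056 - 1*(-605) = 7056 + 605 = 7661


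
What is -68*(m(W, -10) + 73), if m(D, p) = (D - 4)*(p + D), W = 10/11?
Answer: -831844/121 ≈ -6874.7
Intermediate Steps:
W = 10/11 (W = 10*(1/11) = 10/11 ≈ 0.90909)
m(D, p) = (-4 + D)*(D + p)
-68*(m(W, -10) + 73) = -68*(((10/11)**2 - 4*10/11 - 4*(-10) + (10/11)*(-10)) + 73) = -68*((100/121 - 40/11 + 40 - 100/11) + 73) = -68*(3400/121 + 73) = -68*12233/121 = -831844/121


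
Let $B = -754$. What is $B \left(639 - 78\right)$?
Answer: $-422994$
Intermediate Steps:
$B \left(639 - 78\right) = - 754 \left(639 - 78\right) = \left(-754\right) 561 = -422994$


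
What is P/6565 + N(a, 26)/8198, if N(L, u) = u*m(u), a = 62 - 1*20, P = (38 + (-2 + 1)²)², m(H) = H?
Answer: 650273/2069995 ≈ 0.31414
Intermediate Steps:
P = 1521 (P = (38 + (-1)²)² = (38 + 1)² = 39² = 1521)
a = 42 (a = 62 - 20 = 42)
N(L, u) = u² (N(L, u) = u*u = u²)
P/6565 + N(a, 26)/8198 = 1521/6565 + 26²/8198 = 1521*(1/6565) + 676*(1/8198) = 117/505 + 338/4099 = 650273/2069995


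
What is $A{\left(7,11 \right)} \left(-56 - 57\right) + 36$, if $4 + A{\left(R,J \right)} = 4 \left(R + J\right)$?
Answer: $-7648$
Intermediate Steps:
$A{\left(R,J \right)} = -4 + 4 J + 4 R$ ($A{\left(R,J \right)} = -4 + 4 \left(R + J\right) = -4 + 4 \left(J + R\right) = -4 + \left(4 J + 4 R\right) = -4 + 4 J + 4 R$)
$A{\left(7,11 \right)} \left(-56 - 57\right) + 36 = \left(-4 + 4 \cdot 11 + 4 \cdot 7\right) \left(-56 - 57\right) + 36 = \left(-4 + 44 + 28\right) \left(-113\right) + 36 = 68 \left(-113\right) + 36 = -7684 + 36 = -7648$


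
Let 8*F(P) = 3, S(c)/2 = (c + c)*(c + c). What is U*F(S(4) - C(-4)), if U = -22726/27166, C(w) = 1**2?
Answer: -34089/108664 ≈ -0.31371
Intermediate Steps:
C(w) = 1
S(c) = 8*c**2 (S(c) = 2*((c + c)*(c + c)) = 2*((2*c)*(2*c)) = 2*(4*c**2) = 8*c**2)
F(P) = 3/8 (F(P) = (1/8)*3 = 3/8)
U = -11363/13583 (U = -22726*1/27166 = -11363/13583 ≈ -0.83656)
U*F(S(4) - C(-4)) = -11363/13583*3/8 = -34089/108664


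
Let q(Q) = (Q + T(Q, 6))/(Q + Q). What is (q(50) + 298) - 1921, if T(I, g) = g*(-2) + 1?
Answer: -162261/100 ≈ -1622.6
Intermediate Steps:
T(I, g) = 1 - 2*g (T(I, g) = -2*g + 1 = 1 - 2*g)
q(Q) = (-11 + Q)/(2*Q) (q(Q) = (Q + (1 - 2*6))/(Q + Q) = (Q + (1 - 12))/((2*Q)) = (Q - 11)*(1/(2*Q)) = (-11 + Q)*(1/(2*Q)) = (-11 + Q)/(2*Q))
(q(50) + 298) - 1921 = ((1/2)*(-11 + 50)/50 + 298) - 1921 = ((1/2)*(1/50)*39 + 298) - 1921 = (39/100 + 298) - 1921 = 29839/100 - 1921 = -162261/100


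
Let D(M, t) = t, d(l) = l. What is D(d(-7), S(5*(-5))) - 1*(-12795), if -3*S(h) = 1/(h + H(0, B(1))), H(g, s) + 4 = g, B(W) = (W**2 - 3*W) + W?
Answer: 1113166/87 ≈ 12795.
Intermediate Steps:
B(W) = W**2 - 2*W
H(g, s) = -4 + g
S(h) = -1/(3*(-4 + h)) (S(h) = -1/(3*(h + (-4 + 0))) = -1/(3*(h - 4)) = -1/(3*(-4 + h)))
D(d(-7), S(5*(-5))) - 1*(-12795) = -1/(-12 + 3*(5*(-5))) - 1*(-12795) = -1/(-12 + 3*(-25)) + 12795 = -1/(-12 - 75) + 12795 = -1/(-87) + 12795 = -1*(-1/87) + 12795 = 1/87 + 12795 = 1113166/87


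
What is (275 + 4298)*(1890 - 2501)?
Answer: -2794103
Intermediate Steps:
(275 + 4298)*(1890 - 2501) = 4573*(-611) = -2794103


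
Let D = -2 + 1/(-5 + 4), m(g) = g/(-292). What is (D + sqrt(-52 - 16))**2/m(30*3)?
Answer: 8614/45 + 584*I*sqrt(17)/15 ≈ 191.42 + 160.53*I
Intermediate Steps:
m(g) = -g/292 (m(g) = g*(-1/292) = -g/292)
D = -3 (D = -2 + 1/(-1) = -2 + 1*(-1) = -2 - 1 = -3)
(D + sqrt(-52 - 16))**2/m(30*3) = (-3 + sqrt(-52 - 16))**2/((-15*3/146)) = (-3 + sqrt(-68))**2/((-1/292*90)) = (-3 + 2*I*sqrt(17))**2/(-45/146) = (-3 + 2*I*sqrt(17))**2*(-146/45) = -146*(-3 + 2*I*sqrt(17))**2/45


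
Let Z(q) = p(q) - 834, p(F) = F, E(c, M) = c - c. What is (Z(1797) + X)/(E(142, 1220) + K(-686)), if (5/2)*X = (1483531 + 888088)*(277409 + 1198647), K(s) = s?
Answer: -7001284914143/3430 ≈ -2.0412e+9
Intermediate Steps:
E(c, M) = 0
X = 7001284909328/5 (X = 2*((1483531 + 888088)*(277409 + 1198647))/5 = 2*(2371619*1476056)/5 = (⅖)*3500642454664 = 7001284909328/5 ≈ 1.4003e+12)
Z(q) = -834 + q (Z(q) = q - 834 = -834 + q)
(Z(1797) + X)/(E(142, 1220) + K(-686)) = ((-834 + 1797) + 7001284909328/5)/(0 - 686) = (963 + 7001284909328/5)/(-686) = (7001284914143/5)*(-1/686) = -7001284914143/3430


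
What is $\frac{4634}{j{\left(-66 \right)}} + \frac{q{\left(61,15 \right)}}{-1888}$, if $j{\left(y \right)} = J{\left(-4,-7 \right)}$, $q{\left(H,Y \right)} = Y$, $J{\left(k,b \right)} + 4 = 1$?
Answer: $- \frac{8749037}{5664} \approx -1544.7$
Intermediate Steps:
$J{\left(k,b \right)} = -3$ ($J{\left(k,b \right)} = -4 + 1 = -3$)
$j{\left(y \right)} = -3$
$\frac{4634}{j{\left(-66 \right)}} + \frac{q{\left(61,15 \right)}}{-1888} = \frac{4634}{-3} + \frac{15}{-1888} = 4634 \left(- \frac{1}{3}\right) + 15 \left(- \frac{1}{1888}\right) = - \frac{4634}{3} - \frac{15}{1888} = - \frac{8749037}{5664}$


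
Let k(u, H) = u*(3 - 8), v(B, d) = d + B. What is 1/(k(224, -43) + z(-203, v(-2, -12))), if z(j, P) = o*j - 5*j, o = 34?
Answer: -1/7007 ≈ -0.00014271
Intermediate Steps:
v(B, d) = B + d
k(u, H) = -5*u (k(u, H) = u*(-5) = -5*u)
z(j, P) = 29*j (z(j, P) = 34*j - 5*j = 29*j)
1/(k(224, -43) + z(-203, v(-2, -12))) = 1/(-5*224 + 29*(-203)) = 1/(-1120 - 5887) = 1/(-7007) = -1/7007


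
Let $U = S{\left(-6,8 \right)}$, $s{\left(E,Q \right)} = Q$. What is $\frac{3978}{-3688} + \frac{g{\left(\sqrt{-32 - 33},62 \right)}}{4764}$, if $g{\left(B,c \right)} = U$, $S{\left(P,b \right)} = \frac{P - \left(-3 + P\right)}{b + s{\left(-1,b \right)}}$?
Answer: $- \frac{12633667}{11713088} \approx -1.0786$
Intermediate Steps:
$S{\left(P,b \right)} = \frac{3}{2 b}$ ($S{\left(P,b \right)} = \frac{P - \left(-3 + P\right)}{b + b} = \frac{3}{2 b}$)
$U = \frac{3}{16}$ ($U = \frac{3}{2 \cdot 8} = \frac{3}{2} \cdot \frac{1}{8} = \frac{3}{16} \approx 0.1875$)
$g{\left(B,c \right)} = \frac{3}{16}$
$\frac{3978}{-3688} + \frac{g{\left(\sqrt{-32 - 33},62 \right)}}{4764} = \frac{3978}{-3688} + \frac{3}{16 \cdot 4764} = 3978 \left(- \frac{1}{3688}\right) + \frac{3}{16} \cdot \frac{1}{4764} = - \frac{1989}{1844} + \frac{1}{25408} = - \frac{12633667}{11713088}$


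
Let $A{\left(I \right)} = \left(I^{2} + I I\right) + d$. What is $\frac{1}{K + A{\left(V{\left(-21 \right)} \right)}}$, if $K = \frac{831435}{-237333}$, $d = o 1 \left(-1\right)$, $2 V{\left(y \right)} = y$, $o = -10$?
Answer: $\frac{158222}{35915881} \approx 0.0044053$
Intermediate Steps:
$V{\left(y \right)} = \frac{y}{2}$
$d = 10$ ($d = \left(-10\right) 1 \left(-1\right) = \left(-10\right) \left(-1\right) = 10$)
$K = - \frac{277145}{79111}$ ($K = 831435 \left(- \frac{1}{237333}\right) = - \frac{277145}{79111} \approx -3.5032$)
$A{\left(I \right)} = 10 + 2 I^{2}$ ($A{\left(I \right)} = \left(I^{2} + I I\right) + 10 = \left(I^{2} + I^{2}\right) + 10 = 2 I^{2} + 10 = 10 + 2 I^{2}$)
$\frac{1}{K + A{\left(V{\left(-21 \right)} \right)}} = \frac{1}{- \frac{277145}{79111} + \left(10 + 2 \left(\frac{1}{2} \left(-21\right)\right)^{2}\right)} = \frac{1}{- \frac{277145}{79111} + \left(10 + 2 \left(- \frac{21}{2}\right)^{2}\right)} = \frac{1}{- \frac{277145}{79111} + \left(10 + 2 \cdot \frac{441}{4}\right)} = \frac{1}{- \frac{277145}{79111} + \left(10 + \frac{441}{2}\right)} = \frac{1}{- \frac{277145}{79111} + \frac{461}{2}} = \frac{1}{\frac{35915881}{158222}} = \frac{158222}{35915881}$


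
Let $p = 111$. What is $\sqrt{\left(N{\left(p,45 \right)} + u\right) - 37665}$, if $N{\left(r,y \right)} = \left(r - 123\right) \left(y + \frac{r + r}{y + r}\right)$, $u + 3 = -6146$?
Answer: $\frac{2 i \sqrt{1874678}}{13} \approx 210.64 i$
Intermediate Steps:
$u = -6149$ ($u = -3 - 6146 = -6149$)
$N{\left(r,y \right)} = \left(-123 + r\right) \left(y + \frac{2 r}{r + y}\right)$
$\sqrt{\left(N{\left(p,45 \right)} + u\right) - 37665} = \sqrt{\left(\frac{\left(-246\right) 111 - 123 \cdot 45^{2} + 2 \cdot 111^{2} + 111 \cdot 45^{2} + 45 \cdot 111^{2} - 13653 \cdot 45}{111 + 45} - 6149\right) - 37665} = \sqrt{\left(\frac{-27306 - 249075 + 2 \cdot 12321 + 111 \cdot 2025 + 45 \cdot 12321 - 614385}{156} - 6149\right) - 37665} = \sqrt{\left(\frac{-27306 - 249075 + 24642 + 224775 + 554445 - 614385}{156} - 6149\right) - 37665} = \sqrt{\left(\frac{1}{156} \left(-86904\right) - 6149\right) - 37665} = \sqrt{\left(- \frac{7242}{13} - 6149\right) - 37665} = \sqrt{- \frac{87179}{13} - 37665} = \sqrt{- \frac{576824}{13}} = \frac{2 i \sqrt{1874678}}{13}$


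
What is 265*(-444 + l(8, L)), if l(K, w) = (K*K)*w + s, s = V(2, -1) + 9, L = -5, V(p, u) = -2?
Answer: -200605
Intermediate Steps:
s = 7 (s = -2 + 9 = 7)
l(K, w) = 7 + w*K**2 (l(K, w) = (K*K)*w + 7 = K**2*w + 7 = w*K**2 + 7 = 7 + w*K**2)
265*(-444 + l(8, L)) = 265*(-444 + (7 - 5*8**2)) = 265*(-444 + (7 - 5*64)) = 265*(-444 + (7 - 320)) = 265*(-444 - 313) = 265*(-757) = -200605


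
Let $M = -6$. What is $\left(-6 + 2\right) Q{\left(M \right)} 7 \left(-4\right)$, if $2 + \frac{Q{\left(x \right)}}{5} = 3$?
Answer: $560$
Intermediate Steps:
$Q{\left(x \right)} = 5$ ($Q{\left(x \right)} = -10 + 5 \cdot 3 = -10 + 15 = 5$)
$\left(-6 + 2\right) Q{\left(M \right)} 7 \left(-4\right) = \left(-6 + 2\right) 5 \cdot 7 \left(-4\right) = \left(-4\right) 5 \left(-28\right) = \left(-20\right) \left(-28\right) = 560$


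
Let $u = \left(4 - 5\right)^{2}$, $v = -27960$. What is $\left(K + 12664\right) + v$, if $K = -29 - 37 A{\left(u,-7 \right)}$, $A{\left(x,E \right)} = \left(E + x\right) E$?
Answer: $-16879$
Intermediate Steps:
$u = 1$ ($u = \left(-1\right)^{2} = 1$)
$A{\left(x,E \right)} = E \left(E + x\right)$
$K = -1583$ ($K = -29 - 37 \left(- 7 \left(-7 + 1\right)\right) = -29 - 37 \left(\left(-7\right) \left(-6\right)\right) = -29 - 1554 = -1583$)
$\left(K + 12664\right) + v = \left(-1583 + 12664\right) - 27960 = 11081 - 27960 = -16879$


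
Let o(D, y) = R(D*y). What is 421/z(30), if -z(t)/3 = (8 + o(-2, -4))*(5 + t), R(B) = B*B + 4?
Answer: -421/7980 ≈ -0.052757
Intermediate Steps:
R(B) = 4 + B² (R(B) = B² + 4 = 4 + B²)
o(D, y) = 4 + D²*y² (o(D, y) = 4 + (D*y)² = 4 + D²*y²)
z(t) = -1140 - 228*t (z(t) = -3*(8 + (4 + (-2)²*(-4)²))*(5 + t) = -3*(8 + (4 + 4*16))*(5 + t) = -3*(8 + (4 + 64))*(5 + t) = -3*(8 + 68)*(5 + t) = -228*(5 + t) = -3*(380 + 76*t) = -1140 - 228*t)
421/z(30) = 421/(-1140 - 228*30) = 421/(-1140 - 6840) = 421/(-7980) = 421*(-1/7980) = -421/7980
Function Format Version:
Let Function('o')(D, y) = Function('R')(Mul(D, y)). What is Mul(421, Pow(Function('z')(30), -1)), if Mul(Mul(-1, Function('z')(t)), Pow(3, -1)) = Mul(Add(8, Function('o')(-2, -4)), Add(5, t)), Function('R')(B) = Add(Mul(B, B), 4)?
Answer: Rational(-421, 7980) ≈ -0.052757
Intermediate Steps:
Function('R')(B) = Add(4, Pow(B, 2)) (Function('R')(B) = Add(Pow(B, 2), 4) = Add(4, Pow(B, 2)))
Function('o')(D, y) = Add(4, Mul(Pow(D, 2), Pow(y, 2))) (Function('o')(D, y) = Add(4, Pow(Mul(D, y), 2)) = Add(4, Mul(Pow(D, 2), Pow(y, 2))))
Function('z')(t) = Add(-1140, Mul(-228, t)) (Function('z')(t) = Mul(-3, Mul(Add(8, Add(4, Mul(Pow(-2, 2), Pow(-4, 2)))), Add(5, t))) = Mul(-3, Mul(Add(8, Add(4, Mul(4, 16))), Add(5, t))) = Mul(-3, Mul(Add(8, Add(4, 64)), Add(5, t))) = Mul(-3, Mul(Add(8, 68), Add(5, t))) = Mul(-3, Mul(76, Add(5, t))) = Mul(-3, Add(380, Mul(76, t))) = Add(-1140, Mul(-228, t)))
Mul(421, Pow(Function('z')(30), -1)) = Mul(421, Pow(Add(-1140, Mul(-228, 30)), -1)) = Mul(421, Pow(Add(-1140, -6840), -1)) = Mul(421, Pow(-7980, -1)) = Mul(421, Rational(-1, 7980)) = Rational(-421, 7980)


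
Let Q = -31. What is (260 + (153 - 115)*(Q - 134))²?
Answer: 36120100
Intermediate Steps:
(260 + (153 - 115)*(Q - 134))² = (260 + (153 - 115)*(-31 - 134))² = (260 + 38*(-165))² = (260 - 6270)² = (-6010)² = 36120100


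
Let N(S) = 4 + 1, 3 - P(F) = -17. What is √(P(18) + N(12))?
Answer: 5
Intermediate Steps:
P(F) = 20 (P(F) = 3 - 1*(-17) = 3 + 17 = 20)
N(S) = 5
√(P(18) + N(12)) = √(20 + 5) = √25 = 5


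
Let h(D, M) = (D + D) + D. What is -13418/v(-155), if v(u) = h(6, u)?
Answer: -6709/9 ≈ -745.44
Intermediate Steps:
h(D, M) = 3*D (h(D, M) = 2*D + D = 3*D)
v(u) = 18 (v(u) = 3*6 = 18)
-13418/v(-155) = -13418/18 = -13418*1/18 = -6709/9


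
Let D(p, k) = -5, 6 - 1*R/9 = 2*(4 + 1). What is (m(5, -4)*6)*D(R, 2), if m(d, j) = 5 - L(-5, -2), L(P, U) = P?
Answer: -300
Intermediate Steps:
R = -36 (R = 54 - 18*(4 + 1) = 54 - 18*5 = 54 - 9*10 = 54 - 90 = -36)
m(d, j) = 10 (m(d, j) = 5 - 1*(-5) = 5 + 5 = 10)
(m(5, -4)*6)*D(R, 2) = (10*6)*(-5) = 60*(-5) = -300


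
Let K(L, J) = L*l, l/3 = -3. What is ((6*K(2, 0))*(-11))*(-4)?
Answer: -4752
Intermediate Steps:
l = -9 (l = 3*(-3) = -9)
K(L, J) = -9*L (K(L, J) = L*(-9) = -9*L)
((6*K(2, 0))*(-11))*(-4) = ((6*(-9*2))*(-11))*(-4) = ((6*(-18))*(-11))*(-4) = -108*(-11)*(-4) = 1188*(-4) = -4752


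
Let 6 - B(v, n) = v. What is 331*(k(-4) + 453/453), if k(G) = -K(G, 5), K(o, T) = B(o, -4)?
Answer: -2979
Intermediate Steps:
B(v, n) = 6 - v
K(o, T) = 6 - o
k(G) = -6 + G (k(G) = -(6 - G) = -6 + G)
331*(k(-4) + 453/453) = 331*((-6 - 4) + 453/453) = 331*(-10 + 453*(1/453)) = 331*(-10 + 1) = 331*(-9) = -2979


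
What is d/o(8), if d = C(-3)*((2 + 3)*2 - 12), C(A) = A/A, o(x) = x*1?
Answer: -¼ ≈ -0.25000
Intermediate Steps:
o(x) = x
C(A) = 1
d = -2 (d = 1*((2 + 3)*2 - 12) = 1*(5*2 - 12) = 1*(10 - 12) = 1*(-2) = -2)
d/o(8) = -2/8 = (⅛)*(-2) = -¼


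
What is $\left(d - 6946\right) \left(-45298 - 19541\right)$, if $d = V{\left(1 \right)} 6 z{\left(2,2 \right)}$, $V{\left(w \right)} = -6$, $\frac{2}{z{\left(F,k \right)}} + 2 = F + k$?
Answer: $452705898$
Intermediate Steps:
$z{\left(F,k \right)} = \frac{2}{-2 + F + k}$ ($z{\left(F,k \right)} = \frac{2}{-2 + \left(F + k\right)} = \frac{2}{-2 + F + k}$)
$d = -36$ ($d = \left(-6\right) 6 \frac{2}{-2 + 2 + 2} = - 36 \cdot \frac{2}{2} = - 36 \cdot 2 \cdot \frac{1}{2} = \left(-36\right) 1 = -36$)
$\left(d - 6946\right) \left(-45298 - 19541\right) = \left(-36 - 6946\right) \left(-45298 - 19541\right) = \left(-6982\right) \left(-64839\right) = 452705898$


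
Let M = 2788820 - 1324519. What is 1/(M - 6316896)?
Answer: -1/4852595 ≈ -2.0608e-7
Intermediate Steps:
M = 1464301
1/(M - 6316896) = 1/(1464301 - 6316896) = 1/(-4852595) = -1/4852595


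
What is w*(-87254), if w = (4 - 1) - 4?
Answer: 87254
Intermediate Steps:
w = -1 (w = 3 - 4 = -1)
w*(-87254) = -1*(-87254) = 87254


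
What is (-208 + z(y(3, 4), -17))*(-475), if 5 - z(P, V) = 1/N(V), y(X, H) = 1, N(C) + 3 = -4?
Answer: 674500/7 ≈ 96357.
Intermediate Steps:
N(C) = -7 (N(C) = -3 - 4 = -7)
z(P, V) = 36/7 (z(P, V) = 5 - 1/(-7) = 5 - 1*(-⅐) = 5 + ⅐ = 36/7)
(-208 + z(y(3, 4), -17))*(-475) = (-208 + 36/7)*(-475) = -1420/7*(-475) = 674500/7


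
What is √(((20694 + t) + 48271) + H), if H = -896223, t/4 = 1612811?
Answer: √5623986 ≈ 2371.5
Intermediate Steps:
t = 6451244 (t = 4*1612811 = 6451244)
√(((20694 + t) + 48271) + H) = √(((20694 + 6451244) + 48271) - 896223) = √((6471938 + 48271) - 896223) = √(6520209 - 896223) = √5623986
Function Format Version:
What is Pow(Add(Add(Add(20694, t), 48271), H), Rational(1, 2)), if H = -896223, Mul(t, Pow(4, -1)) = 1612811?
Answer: Pow(5623986, Rational(1, 2)) ≈ 2371.5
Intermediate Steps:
t = 6451244 (t = Mul(4, 1612811) = 6451244)
Pow(Add(Add(Add(20694, t), 48271), H), Rational(1, 2)) = Pow(Add(Add(Add(20694, 6451244), 48271), -896223), Rational(1, 2)) = Pow(Add(Add(6471938, 48271), -896223), Rational(1, 2)) = Pow(Add(6520209, -896223), Rational(1, 2)) = Pow(5623986, Rational(1, 2))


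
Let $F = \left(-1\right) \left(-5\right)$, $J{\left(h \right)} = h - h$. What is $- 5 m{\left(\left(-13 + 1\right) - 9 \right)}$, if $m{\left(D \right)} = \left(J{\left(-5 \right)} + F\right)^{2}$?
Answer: $-125$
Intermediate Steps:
$J{\left(h \right)} = 0$
$F = 5$
$m{\left(D \right)} = 25$ ($m{\left(D \right)} = \left(0 + 5\right)^{2} = 5^{2} = 25$)
$- 5 m{\left(\left(-13 + 1\right) - 9 \right)} = \left(-5\right) 25 = -125$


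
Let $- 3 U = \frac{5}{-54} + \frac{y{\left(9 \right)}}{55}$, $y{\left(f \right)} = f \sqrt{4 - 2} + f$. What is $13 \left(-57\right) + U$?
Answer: $- \frac{6602521}{8910} - \frac{3 \sqrt{2}}{55} \approx -741.1$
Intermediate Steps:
$y{\left(f \right)} = f + f \sqrt{2}$ ($y{\left(f \right)} = f \sqrt{2} + f = f + f \sqrt{2}$)
$U = - \frac{211}{8910} - \frac{3 \sqrt{2}}{55}$ ($U = - \frac{\frac{5}{-54} + \frac{9 \left(1 + \sqrt{2}\right)}{55}}{3} = - \frac{5 \left(- \frac{1}{54}\right) + \left(9 + 9 \sqrt{2}\right) \frac{1}{55}}{3} = - \frac{- \frac{5}{54} + \left(\frac{9}{55} + \frac{9 \sqrt{2}}{55}\right)}{3} = - \frac{\frac{211}{2970} + \frac{9 \sqrt{2}}{55}}{3} = - \frac{211}{8910} - \frac{3 \sqrt{2}}{55} \approx -0.10082$)
$13 \left(-57\right) + U = 13 \left(-57\right) - \left(\frac{211}{8910} + \frac{3 \sqrt{2}}{55}\right) = -741 - \left(\frac{211}{8910} + \frac{3 \sqrt{2}}{55}\right) = - \frac{6602521}{8910} - \frac{3 \sqrt{2}}{55}$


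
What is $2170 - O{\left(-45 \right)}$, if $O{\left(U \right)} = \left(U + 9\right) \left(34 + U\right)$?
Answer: $1774$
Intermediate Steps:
$O{\left(U \right)} = \left(9 + U\right) \left(34 + U\right)$
$2170 - O{\left(-45 \right)} = 2170 - \left(306 + \left(-45\right)^{2} + 43 \left(-45\right)\right) = 2170 - \left(306 + 2025 - 1935\right) = 2170 - 396 = 1774$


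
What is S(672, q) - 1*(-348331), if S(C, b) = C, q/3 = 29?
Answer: 349003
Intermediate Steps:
q = 87 (q = 3*29 = 87)
S(672, q) - 1*(-348331) = 672 - 1*(-348331) = 672 + 348331 = 349003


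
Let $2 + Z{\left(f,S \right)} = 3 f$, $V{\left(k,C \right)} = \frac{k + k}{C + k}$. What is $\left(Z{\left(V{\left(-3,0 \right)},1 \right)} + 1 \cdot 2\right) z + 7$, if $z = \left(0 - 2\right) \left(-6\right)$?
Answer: $79$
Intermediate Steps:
$V{\left(k,C \right)} = \frac{2 k}{C + k}$
$Z{\left(f,S \right)} = -2 + 3 f$
$z = 12$ ($z = \left(-2\right) \left(-6\right) = 12$)
$\left(Z{\left(V{\left(-3,0 \right)},1 \right)} + 1 \cdot 2\right) z + 7 = \left(\left(-2 + 3 \cdot 2 \left(-3\right) \frac{1}{0 - 3}\right) + 1 \cdot 2\right) 12 + 7 = \left(\left(-2 + 3 \cdot 2 \left(-3\right) \frac{1}{-3}\right) + 2\right) 12 + 7 = \left(\left(-2 + 3 \cdot 2 \left(-3\right) \left(- \frac{1}{3}\right)\right) + 2\right) 12 + 7 = \left(\left(-2 + 3 \cdot 2\right) + 2\right) 12 + 7 = \left(\left(-2 + 6\right) + 2\right) 12 + 7 = \left(4 + 2\right) 12 + 7 = 6 \cdot 12 + 7 = 72 + 7 = 79$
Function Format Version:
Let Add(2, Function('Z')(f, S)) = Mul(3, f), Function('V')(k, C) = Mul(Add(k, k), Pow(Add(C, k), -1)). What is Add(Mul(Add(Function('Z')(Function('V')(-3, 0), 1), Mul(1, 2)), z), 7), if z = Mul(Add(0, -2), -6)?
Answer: 79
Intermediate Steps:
Function('V')(k, C) = Mul(2, k, Pow(Add(C, k), -1)) (Function('V')(k, C) = Mul(Mul(2, k), Pow(Add(C, k), -1)) = Mul(2, k, Pow(Add(C, k), -1)))
Function('Z')(f, S) = Add(-2, Mul(3, f))
z = 12 (z = Mul(-2, -6) = 12)
Add(Mul(Add(Function('Z')(Function('V')(-3, 0), 1), Mul(1, 2)), z), 7) = Add(Mul(Add(Add(-2, Mul(3, Mul(2, -3, Pow(Add(0, -3), -1)))), Mul(1, 2)), 12), 7) = Add(Mul(Add(Add(-2, Mul(3, Mul(2, -3, Pow(-3, -1)))), 2), 12), 7) = Add(Mul(Add(Add(-2, Mul(3, Mul(2, -3, Rational(-1, 3)))), 2), 12), 7) = Add(Mul(Add(Add(-2, Mul(3, 2)), 2), 12), 7) = Add(Mul(Add(Add(-2, 6), 2), 12), 7) = Add(Mul(Add(4, 2), 12), 7) = Add(Mul(6, 12), 7) = Add(72, 7) = 79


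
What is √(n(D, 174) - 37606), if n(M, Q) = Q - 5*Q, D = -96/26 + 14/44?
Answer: I*√38302 ≈ 195.71*I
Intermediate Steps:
D = -965/286 (D = -96*1/26 + 14*(1/44) = -48/13 + 7/22 = -965/286 ≈ -3.3741)
n(M, Q) = -4*Q
√(n(D, 174) - 37606) = √(-4*174 - 37606) = √(-696 - 37606) = √(-38302) = I*√38302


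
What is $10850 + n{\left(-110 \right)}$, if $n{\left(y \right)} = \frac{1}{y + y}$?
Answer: $\frac{2386999}{220} \approx 10850.0$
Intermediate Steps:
$n{\left(y \right)} = \frac{1}{2 y}$
$10850 + n{\left(-110 \right)} = 10850 + \frac{1}{2 \left(-110\right)} = 10850 + \frac{1}{2} \left(- \frac{1}{110}\right) = 10850 - \frac{1}{220} = \frac{2386999}{220}$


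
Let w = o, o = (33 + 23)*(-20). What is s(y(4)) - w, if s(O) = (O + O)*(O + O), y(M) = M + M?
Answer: 1376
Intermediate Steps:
y(M) = 2*M
s(O) = 4*O**2 (s(O) = (2*O)*(2*O) = 4*O**2)
o = -1120 (o = 56*(-20) = -1120)
w = -1120
s(y(4)) - w = 4*(2*4)**2 - 1*(-1120) = 4*8**2 + 1120 = 4*64 + 1120 = 256 + 1120 = 1376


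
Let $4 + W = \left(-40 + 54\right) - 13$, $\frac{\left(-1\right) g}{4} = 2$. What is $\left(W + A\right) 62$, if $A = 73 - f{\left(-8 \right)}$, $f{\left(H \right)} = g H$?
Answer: $372$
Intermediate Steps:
$g = -8$ ($g = \left(-4\right) 2 = -8$)
$f{\left(H \right)} = - 8 H$
$W = -3$ ($W = -4 + \left(\left(-40 + 54\right) - 13\right) = -4 + \left(14 - 13\right) = -4 + 1 = -3$)
$A = 9$ ($A = 73 - \left(-8\right) \left(-8\right) = 73 - 64 = 9$)
$\left(W + A\right) 62 = \left(-3 + 9\right) 62 = 6 \cdot 62 = 372$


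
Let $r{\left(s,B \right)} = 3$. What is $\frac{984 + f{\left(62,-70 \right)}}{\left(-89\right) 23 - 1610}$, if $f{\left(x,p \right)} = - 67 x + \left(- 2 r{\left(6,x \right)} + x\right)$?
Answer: $\frac{1038}{1219} \approx 0.85152$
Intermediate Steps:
$f{\left(x,p \right)} = -6 - 66 x$ ($f{\left(x,p \right)} = - 67 x + \left(\left(-2\right) 3 + x\right) = - 67 x + \left(-6 + x\right) = -6 - 66 x$)
$\frac{984 + f{\left(62,-70 \right)}}{\left(-89\right) 23 - 1610} = \frac{984 - 4098}{\left(-89\right) 23 - 1610} = \frac{984 - 4098}{-2047 - 1610} = \frac{984 - 4098}{-3657} = \left(-3114\right) \left(- \frac{1}{3657}\right) = \frac{1038}{1219}$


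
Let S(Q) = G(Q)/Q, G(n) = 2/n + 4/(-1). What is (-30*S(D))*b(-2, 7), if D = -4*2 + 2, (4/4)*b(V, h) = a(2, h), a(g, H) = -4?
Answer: 260/3 ≈ 86.667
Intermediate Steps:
b(V, h) = -4
G(n) = -4 + 2/n (G(n) = 2/n + 4*(-1) = 2/n - 4 = -4 + 2/n)
D = -6 (D = -8 + 2 = -6)
S(Q) = (-4 + 2/Q)/Q
(-30*S(D))*b(-2, 7) = -60*(1 - 2*(-6))/(-6)**2*(-4) = -60*(1 + 12)/36*(-4) = -60*13/36*(-4) = -30*13/18*(-4) = -65/3*(-4) = 260/3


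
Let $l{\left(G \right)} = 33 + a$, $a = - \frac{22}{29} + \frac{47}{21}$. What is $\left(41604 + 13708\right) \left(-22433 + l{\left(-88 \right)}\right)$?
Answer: $- \frac{754494343088}{609} \approx -1.2389 \cdot 10^{9}$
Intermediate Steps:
$a = \frac{901}{609}$ ($a = \left(-22\right) \frac{1}{29} + 47 \cdot \frac{1}{21} = - \frac{22}{29} + \frac{47}{21} = \frac{901}{609} \approx 1.4795$)
$l{\left(G \right)} = \frac{20998}{609}$ ($l{\left(G \right)} = 33 + \frac{901}{609} = \frac{20998}{609}$)
$\left(41604 + 13708\right) \left(-22433 + l{\left(-88 \right)}\right) = \left(41604 + 13708\right) \left(-22433 + \frac{20998}{609}\right) = 55312 \left(- \frac{13640699}{609}\right) = - \frac{754494343088}{609}$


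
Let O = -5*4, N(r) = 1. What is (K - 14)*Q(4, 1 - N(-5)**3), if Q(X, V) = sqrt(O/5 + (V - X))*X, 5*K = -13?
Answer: -664*I*sqrt(2)/5 ≈ -187.81*I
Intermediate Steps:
O = -20
K = -13/5 (K = (1/5)*(-13) = -13/5 ≈ -2.6000)
Q(X, V) = X*sqrt(-4 + V - X) (Q(X, V) = sqrt(-20/5 + (V - X))*X = sqrt(-20*1/5 + (V - X))*X = sqrt(-4 + (V - X))*X = sqrt(-4 + V - X)*X = X*sqrt(-4 + V - X))
(K - 14)*Q(4, 1 - N(-5)**3) = (-13/5 - 14)*(4*sqrt(-4 + (1 - 1*1**3) - 1*4)) = -332*sqrt(-4 + (1 - 1*1) - 4)/5 = -332*sqrt(-4 + (1 - 1) - 4)/5 = -332*sqrt(-4 + 0 - 4)/5 = -332*sqrt(-8)/5 = -332*2*I*sqrt(2)/5 = -664*I*sqrt(2)/5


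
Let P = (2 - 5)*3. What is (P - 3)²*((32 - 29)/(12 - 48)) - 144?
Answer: -156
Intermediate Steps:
P = -9 (P = -3*3 = -9)
(P - 3)²*((32 - 29)/(12 - 48)) - 144 = (-9 - 3)²*((32 - 29)/(12 - 48)) - 144 = (-12)²*(3/(-36)) - 144 = 144*(3*(-1/36)) - 144 = 144*(-1/12) - 144 = -12 - 144 = -156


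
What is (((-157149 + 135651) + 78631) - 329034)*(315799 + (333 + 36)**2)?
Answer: -122888375960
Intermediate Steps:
(((-157149 + 135651) + 78631) - 329034)*(315799 + (333 + 36)**2) = ((-21498 + 78631) - 329034)*(315799 + 369**2) = (57133 - 329034)*(315799 + 136161) = -271901*451960 = -122888375960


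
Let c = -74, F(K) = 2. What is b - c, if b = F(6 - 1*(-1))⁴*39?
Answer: 698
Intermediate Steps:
b = 624 (b = 2⁴*39 = 16*39 = 624)
b - c = 624 - 1*(-74) = 624 + 74 = 698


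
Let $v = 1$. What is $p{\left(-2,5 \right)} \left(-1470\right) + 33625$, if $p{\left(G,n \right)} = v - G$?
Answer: $29215$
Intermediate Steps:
$p{\left(G,n \right)} = 1 - G$
$p{\left(-2,5 \right)} \left(-1470\right) + 33625 = \left(1 - -2\right) \left(-1470\right) + 33625 = \left(1 + 2\right) \left(-1470\right) + 33625 = 3 \left(-1470\right) + 33625 = -4410 + 33625 = 29215$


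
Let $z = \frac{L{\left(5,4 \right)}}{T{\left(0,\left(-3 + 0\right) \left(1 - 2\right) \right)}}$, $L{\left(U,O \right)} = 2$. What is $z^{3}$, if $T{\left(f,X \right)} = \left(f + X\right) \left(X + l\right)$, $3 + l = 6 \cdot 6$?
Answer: $\frac{1}{157464} \approx 6.3507 \cdot 10^{-6}$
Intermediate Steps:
$l = 33$ ($l = -3 + 6 \cdot 6 = -3 + 36 = 33$)
$T{\left(f,X \right)} = \left(33 + X\right) \left(X + f\right)$ ($T{\left(f,X \right)} = \left(f + X\right) \left(X + 33\right) = \left(X + f\right) \left(33 + X\right) = \left(33 + X\right) \left(X + f\right)$)
$z = \frac{1}{54}$ ($z = \frac{2}{\left(\left(-3 + 0\right) \left(1 - 2\right)\right)^{2} + 33 \left(-3 + 0\right) \left(1 - 2\right) + 33 \cdot 0 + \left(-3 + 0\right) \left(1 - 2\right) 0} = \frac{2}{\left(\left(-3\right) \left(-1\right)\right)^{2} + 33 \left(\left(-3\right) \left(-1\right)\right) + 0 + \left(-3\right) \left(-1\right) 0} = \frac{2}{3^{2} + 33 \cdot 3 + 0 + 3 \cdot 0} = \frac{2}{9 + 99 + 0 + 0} = \frac{2}{108} = 2 \cdot \frac{1}{108} = \frac{1}{54} \approx 0.018519$)
$z^{3} = \left(\frac{1}{54}\right)^{3} = \frac{1}{157464}$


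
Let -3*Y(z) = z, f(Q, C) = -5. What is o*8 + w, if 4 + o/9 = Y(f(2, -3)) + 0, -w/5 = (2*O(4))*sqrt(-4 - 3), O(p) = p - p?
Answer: -168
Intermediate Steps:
O(p) = 0
Y(z) = -z/3
w = 0 (w = -5*2*0*sqrt(-4 - 3) = -0*sqrt(-7) = -0*I*sqrt(7) = -5*0 = 0)
o = -21 (o = -36 + 9*(-1/3*(-5) + 0) = -36 + 9*(5/3 + 0) = -36 + 9*(5/3) = -36 + 15 = -21)
o*8 + w = -21*8 + 0 = -168 + 0 = -168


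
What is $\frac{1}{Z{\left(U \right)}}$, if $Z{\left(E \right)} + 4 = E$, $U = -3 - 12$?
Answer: $- \frac{1}{19} \approx -0.052632$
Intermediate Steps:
$U = -15$ ($U = -3 - 12 = -15$)
$Z{\left(E \right)} = -4 + E$
$\frac{1}{Z{\left(U \right)}} = \frac{1}{-4 - 15} = \frac{1}{-19} = - \frac{1}{19}$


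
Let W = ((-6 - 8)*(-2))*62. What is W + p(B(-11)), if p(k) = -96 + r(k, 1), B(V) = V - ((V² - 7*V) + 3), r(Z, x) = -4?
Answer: 1636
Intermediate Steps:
B(V) = -3 - V² + 8*V (B(V) = V - (3 + V² - 7*V) = V + (-3 - V² + 7*V) = -3 - V² + 8*V)
p(k) = -100 (p(k) = -96 - 4 = -100)
W = 1736 (W = -14*(-2)*62 = 28*62 = 1736)
W + p(B(-11)) = 1736 - 100 = 1636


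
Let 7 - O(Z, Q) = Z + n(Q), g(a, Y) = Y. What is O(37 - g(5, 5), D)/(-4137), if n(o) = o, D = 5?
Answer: 10/1379 ≈ 0.0072516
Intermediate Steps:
O(Z, Q) = 7 - Q - Z (O(Z, Q) = 7 - (Z + Q) = 7 - (Q + Z) = 7 + (-Q - Z) = 7 - Q - Z)
O(37 - g(5, 5), D)/(-4137) = (7 - 1*5 - (37 - 1*5))/(-4137) = (7 - 5 - (37 - 5))*(-1/4137) = (7 - 5 - 1*32)*(-1/4137) = (7 - 5 - 32)*(-1/4137) = -30*(-1/4137) = 10/1379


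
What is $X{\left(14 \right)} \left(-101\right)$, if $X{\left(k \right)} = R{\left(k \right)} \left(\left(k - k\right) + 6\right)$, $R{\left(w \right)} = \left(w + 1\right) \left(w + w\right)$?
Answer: $-254520$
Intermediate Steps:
$R{\left(w \right)} = 2 w \left(1 + w\right)$ ($R{\left(w \right)} = \left(1 + w\right) 2 w = 2 w \left(1 + w\right)$)
$X{\left(k \right)} = 12 k \left(1 + k\right)$ ($X{\left(k \right)} = 2 k \left(1 + k\right) \left(\left(k - k\right) + 6\right) = 2 k \left(1 + k\right) \left(0 + 6\right) = 2 k \left(1 + k\right) 6 = 12 k \left(1 + k\right)$)
$X{\left(14 \right)} \left(-101\right) = 12 \cdot 14 \left(1 + 14\right) \left(-101\right) = 12 \cdot 14 \cdot 15 \left(-101\right) = 2520 \left(-101\right) = -254520$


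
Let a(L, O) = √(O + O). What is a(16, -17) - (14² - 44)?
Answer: -152 + I*√34 ≈ -152.0 + 5.831*I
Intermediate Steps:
a(L, O) = √2*√O (a(L, O) = √(2*O) = √2*√O)
a(16, -17) - (14² - 44) = √2*√(-17) - (14² - 44) = √2*(I*√17) - (196 - 44) = I*√34 - 1*152 = I*√34 - 152 = -152 + I*√34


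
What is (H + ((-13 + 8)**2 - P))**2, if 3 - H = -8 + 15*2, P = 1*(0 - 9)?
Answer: 225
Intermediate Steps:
P = -9 (P = 1*(-9) = -9)
H = -19 (H = 3 - (-8 + 15*2) = 3 - (-8 + 30) = 3 - 1*22 = 3 - 22 = -19)
(H + ((-13 + 8)**2 - P))**2 = (-19 + ((-13 + 8)**2 - 1*(-9)))**2 = (-19 + ((-5)**2 + 9))**2 = (-19 + (25 + 9))**2 = (-19 + 34)**2 = 15**2 = 225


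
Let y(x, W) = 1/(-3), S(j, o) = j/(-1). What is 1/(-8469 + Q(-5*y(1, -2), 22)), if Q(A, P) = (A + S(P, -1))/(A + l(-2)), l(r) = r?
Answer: -1/8408 ≈ -0.00011893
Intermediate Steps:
S(j, o) = -j (S(j, o) = j*(-1) = -j)
y(x, W) = -⅓
Q(A, P) = (A - P)/(-2 + A) (Q(A, P) = (A - P)/(A - 2) = (A - P)/(-2 + A))
1/(-8469 + Q(-5*y(1, -2), 22)) = 1/(-8469 + (-5*(-⅓) - 1*22)/(-2 - 5*(-⅓))) = 1/(-8469 + (5/3 - 22)/(-2 + 5/3)) = 1/(-8469 - 61/3/(-⅓)) = 1/(-8469 - 3*(-61/3)) = 1/(-8469 + 61) = 1/(-8408) = -1/8408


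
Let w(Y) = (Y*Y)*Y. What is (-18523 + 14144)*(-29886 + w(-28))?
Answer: 226998602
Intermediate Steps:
w(Y) = Y³ (w(Y) = Y²*Y = Y³)
(-18523 + 14144)*(-29886 + w(-28)) = (-18523 + 14144)*(-29886 + (-28)³) = -4379*(-29886 - 21952) = -4379*(-51838) = 226998602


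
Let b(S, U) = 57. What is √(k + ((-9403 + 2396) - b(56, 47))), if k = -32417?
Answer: I*√39481 ≈ 198.7*I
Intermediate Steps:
√(k + ((-9403 + 2396) - b(56, 47))) = √(-32417 + ((-9403 + 2396) - 1*57)) = √(-32417 + (-7007 - 57)) = √(-32417 - 7064) = √(-39481) = I*√39481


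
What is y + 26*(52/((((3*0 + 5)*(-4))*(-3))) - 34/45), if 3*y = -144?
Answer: -406/9 ≈ -45.111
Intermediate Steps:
y = -48 (y = (1/3)*(-144) = -48)
y + 26*(52/((((3*0 + 5)*(-4))*(-3))) - 34/45) = -48 + 26*(52/((((3*0 + 5)*(-4))*(-3))) - 34/45) = -48 + 26*(52/((((0 + 5)*(-4))*(-3))) - 34*1/45) = -48 + 26*(52/(((5*(-4))*(-3))) - 34/45) = -48 + 26*(52/((-20*(-3))) - 34/45) = -48 + 26*(52/60 - 34/45) = -48 + 26*(52*(1/60) - 34/45) = -48 + 26*(13/15 - 34/45) = -48 + 26*(1/9) = -48 + 26/9 = -406/9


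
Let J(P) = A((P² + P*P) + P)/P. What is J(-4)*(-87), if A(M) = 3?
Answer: 261/4 ≈ 65.250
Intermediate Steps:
J(P) = 3/P
J(-4)*(-87) = (3/(-4))*(-87) = (3*(-¼))*(-87) = -¾*(-87) = 261/4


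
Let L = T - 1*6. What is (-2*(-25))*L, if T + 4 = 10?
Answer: 0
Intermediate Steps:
T = 6 (T = -4 + 10 = 6)
L = 0 (L = 6 - 1*6 = 6 - 6 = 0)
(-2*(-25))*L = -2*(-25)*0 = 50*0 = 0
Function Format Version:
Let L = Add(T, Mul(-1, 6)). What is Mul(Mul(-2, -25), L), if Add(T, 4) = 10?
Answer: 0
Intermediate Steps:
T = 6 (T = Add(-4, 10) = 6)
L = 0 (L = Add(6, Mul(-1, 6)) = Add(6, -6) = 0)
Mul(Mul(-2, -25), L) = Mul(Mul(-2, -25), 0) = Mul(50, 0) = 0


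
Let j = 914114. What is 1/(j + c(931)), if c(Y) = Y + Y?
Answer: 1/915976 ≈ 1.0917e-6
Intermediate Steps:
c(Y) = 2*Y
1/(j + c(931)) = 1/(914114 + 2*931) = 1/(914114 + 1862) = 1/915976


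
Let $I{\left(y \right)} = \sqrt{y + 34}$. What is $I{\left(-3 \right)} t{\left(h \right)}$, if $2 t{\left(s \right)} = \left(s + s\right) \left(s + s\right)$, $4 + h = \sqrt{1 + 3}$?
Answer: $8 \sqrt{31} \approx 44.542$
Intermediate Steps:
$I{\left(y \right)} = \sqrt{34 + y}$
$h = -2$ ($h = -4 + \sqrt{1 + 3} = -4 + \sqrt{4} = -4 + 2 = -2$)
$t{\left(s \right)} = 2 s^{2}$ ($t{\left(s \right)} = \frac{\left(s + s\right) \left(s + s\right)}{2} = \frac{2 s 2 s}{2} = \frac{4 s^{2}}{2} = 2 s^{2}$)
$I{\left(-3 \right)} t{\left(h \right)} = \sqrt{34 - 3} \cdot 2 \left(-2\right)^{2} = \sqrt{31} \cdot 2 \cdot 4 = \sqrt{31} \cdot 8 = 8 \sqrt{31}$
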